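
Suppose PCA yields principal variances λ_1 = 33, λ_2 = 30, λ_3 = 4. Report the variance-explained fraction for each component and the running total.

Step 1 — total variance = trace(Sigma) = Σ λ_i = 33 + 30 + 4 = 67.

Step 2 — fraction explained by component i = λ_i / Σ λ:
  PC1: 33/67 = 0.4925
  PC2: 30/67 = 0.4478
  PC3: 4/67 = 0.0597

Step 3 — cumulative fraction after k components = (λ_1 + ... + λ_k) / Σ λ:
  k = 1: 33/67 = 0.4925
  k = 2: (33 + 30)/67 = 63/67 = 0.9403
  k = 3: (33 + 30 + 4)/67 = 67/67 = 1

Summary (fraction, with percent):

explained: PC1 0.4925 (49.25%), PC2 0.4478 (44.78%), PC3 0.0597 (5.97%);  cumulative: 0.4925, 0.9403, 1


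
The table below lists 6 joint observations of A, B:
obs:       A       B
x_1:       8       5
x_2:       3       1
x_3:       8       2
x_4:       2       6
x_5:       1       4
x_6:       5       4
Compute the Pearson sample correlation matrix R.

Step 1 — column means:
  mean(A) = (8 + 3 + 8 + 2 + 1 + 5) / 6 = 27/6 = 4.5
  mean(B) = (5 + 1 + 2 + 6 + 4 + 4) / 6 = 22/6 = 3.6667

Step 2 — sample variances and covariances s[i,j] = (1/(n-1)) · Σ_k (x_{k,i} - mean_i) · (x_{k,j} - mean_j), with n-1 = 5:
  s[A,A] = ((3.5)·(3.5) + (-1.5)·(-1.5) + (3.5)·(3.5) + (-2.5)·(-2.5) + (-3.5)·(-3.5) + (0.5)·(0.5)) / 5 = 45.5/5 = 9.1
  s[A,B] = ((3.5)·(1.3333) + (-1.5)·(-2.6667) + (3.5)·(-1.6667) + (-2.5)·(2.3333) + (-3.5)·(0.3333) + (0.5)·(0.3333)) / 5 = -4/5 = -0.8
  s[B,B] = ((1.3333)·(1.3333) + (-2.6667)·(-2.6667) + (-1.6667)·(-1.6667) + (2.3333)·(2.3333) + (0.3333)·(0.3333) + (0.3333)·(0.3333)) / 5 = 17.3333/5 = 3.4667
  Sample standard deviations s_i = √(s[i,i]):
  s(A) = √(9.1) = 3.0166
  s(B) = √(3.4667) = 1.8619

Step 3 — r_{ij} = s_{ij} / (s_i · s_j):
  r[A,A] = 1 (diagonal).
  r[A,B] = -0.8 / (3.0166 · 1.8619) = -0.8 / 5.6166 = -0.1424
  r[B,B] = 1 (diagonal).

R is symmetric with unit diagonal. Assembling:

R = [[1, -0.1424],
 [-0.1424, 1]]


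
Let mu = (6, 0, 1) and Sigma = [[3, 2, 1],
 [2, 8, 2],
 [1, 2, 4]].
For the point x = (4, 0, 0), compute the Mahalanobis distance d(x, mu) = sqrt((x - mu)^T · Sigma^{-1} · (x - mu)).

Step 1 — centre the observation: (x - mu) = (-2, 0, -1).

Step 2 — invert Sigma (cofactor / det for 3×3, or solve directly):
  Sigma^{-1} = [[0.4118, -0.0882, -0.0588],
 [-0.0882, 0.1618, -0.0588],
 [-0.0588, -0.0588, 0.2941]].

Step 3 — form the quadratic (x - mu)^T · Sigma^{-1} · (x - mu):
  Sigma^{-1} · (x - mu) = (-0.7647, 0.2353, -0.1765).
  (x - mu)^T · [Sigma^{-1} · (x - mu)] = (-2)·(-0.7647) + (0)·(0.2353) + (-1)·(-0.1765) = 1.7059.

Step 4 — take square root: d = √(1.7059) ≈ 1.3061.

d(x, mu) = √(1.7059) ≈ 1.3061


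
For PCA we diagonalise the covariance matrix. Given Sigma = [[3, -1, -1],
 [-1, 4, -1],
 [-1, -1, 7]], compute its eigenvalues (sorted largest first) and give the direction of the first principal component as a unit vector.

Step 1 — characteristic polynomial p(λ) = det(λI - Sigma) = λ³ - tr·λ² + c_1·λ - det, where tr = trace, c_1 = sum of the principal 2×2 minors, det = det(Sigma):
  tr = 3 + 4 + 7 = 14,
  c_1 = (3·4 - (-1)²) + (3·7 - (-1)²) + (4·7 - (-1)²) = 11 + 20 + 27 = 58,
  det = 3·(4·7 - (-1)²) - (-1)·((-1)·7 - (-1)·(-1)) + (-1)·((-1)·(-1) - 4·(-1)) = 3·(27) - (-1)·(-8) + (-1)·(5) = 68.
  So p(λ) = λ³ - 14λ² + 58λ - 68.
Step 2 — look for an integer root (rational root theorem: any rational root is an integer divisor of 68). Testing λ = 2:
  p(2) = 8 - 56 + 116 - 68 = 0  ✓
  Dividing out (λ - 2): p(λ) = (λ - 2)(λ² - 12λ + 34).
Step 3 — remaining eigenvalues from the quadratic λ² - 12λ + 34 = 0:
  Δ = 12² - 4·34 = 144 - 136 = 8,  λ = (12 ± √8)/2 = (12 ± 2.8284)/2 ≈ 7.4142 or 4.5858.
  Sorted: λ_1 = 7.4142,  λ_2 = 4.5858,  λ_3 = 2  (check: sum = 14 = tr ✓).

Step 4 — unit eigenvector for λ_1 ≈ 7.4142: v spans the null space of (Sigma - λ_1 I), whose rows are
  r_1 = (-4.4142, -1, -1),  r_2 = (-1, -3.4142, -1),  r_3 = (-1, -1, -0.4142).
  v is orthogonal to every row, so take v ∝ r_1 × r_2 = ((-1)·(-1) - (-1)·(-3.4142), (-1)·(-1) - (-4.4142)·(-1), (-4.4142)·(-3.4142) - (-1)·(-1)) ≈ (-2.4142, -3.4142, 14.0711).
  Rescale (multiply by -1 so the first nonzero entry is positive): u = (2.4142, 3.4142, -14.0711).
  ||u|| = √((2.4142)² + (3.4142)² + (-14.0711)²) = √(215.4802) ≈ 14.6792,  v_1 = u/||u|| ≈ (0.1645, 0.2326, -0.9586) (||v_1|| = 1).

λ_1 = 7.4142,  λ_2 = 4.5858,  λ_3 = 2;  v_1 ≈ (0.1645, 0.2326, -0.9586)


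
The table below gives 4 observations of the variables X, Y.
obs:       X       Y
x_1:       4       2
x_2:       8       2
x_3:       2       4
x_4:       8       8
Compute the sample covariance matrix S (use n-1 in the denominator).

Step 1 — column means:
  mean(X) = (4 + 8 + 2 + 8) / 4 = 22/4 = 5.5
  mean(Y) = (2 + 2 + 4 + 8) / 4 = 16/4 = 4

Step 2 — sample covariance S[i,j] = (1/(n-1)) · Σ_k (x_{k,i} - mean_i) · (x_{k,j} - mean_j), with n-1 = 3.
  S[X,X] = ((-1.5)·(-1.5) + (2.5)·(2.5) + (-3.5)·(-3.5) + (2.5)·(2.5)) / 3 = 27/3 = 9
  S[X,Y] = ((-1.5)·(-2) + (2.5)·(-2) + (-3.5)·(0) + (2.5)·(4)) / 3 = 8/3 = 2.6667
  S[Y,Y] = ((-2)·(-2) + (-2)·(-2) + (0)·(0) + (4)·(4)) / 3 = 24/3 = 8

S is symmetric (S[j,i] = S[i,j]). Assembling:

S = [[9, 2.6667],
 [2.6667, 8]]


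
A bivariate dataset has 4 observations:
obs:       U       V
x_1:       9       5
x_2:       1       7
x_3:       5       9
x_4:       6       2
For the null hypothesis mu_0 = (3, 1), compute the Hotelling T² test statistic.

Step 1 — sample mean vector:
  mean(U) = (9 + 1 + 5 + 6) / 4 = 21/4 = 5.25
  mean(V) = (5 + 7 + 9 + 2) / 4 = 23/4 = 5.75
  x̄ = (5.25, 5.75),  deviation x̄ - mu_0 = (5.25, 5.75) - (3, 1) = (2.25, 4.75).

Step 2 — sample covariance matrix, S[i,j] = (1/(n-1)) · Σ_k (x_{k,i} - mean_i) · (x_{k,j} - mean_j), divisor n-1 = 3:
  S[U,U] = ((3.75)·(3.75) + (-4.25)·(-4.25) + (-0.25)·(-0.25) + (0.75)·(0.75)) / 3 = 32.75/3 = 10.9167
  S[U,V] = ((3.75)·(-0.75) + (-4.25)·(1.25) + (-0.25)·(3.25) + (0.75)·(-3.75)) / 3 = -11.75/3 = -3.9167
  S[V,V] = ((-0.75)·(-0.75) + (1.25)·(1.25) + (3.25)·(3.25) + (-3.75)·(-3.75)) / 3 = 26.75/3 = 8.9167
  S = [[10.9167, -3.9167],
 [-3.9167, 8.9167]].

Step 3 — invert S. det(S) = 10.9167·8.9167 - (-3.9167)² = 82.
  S^{-1} = (1/det) · [[d, -b], [-b, a]] = [[0.1087, 0.0478],
 [0.0478, 0.1331]].

Step 4 — quadratic form (x̄ - mu_0)^T · S^{-1} · (x̄ - mu_0):
  S^{-1} · (x̄ - mu_0) = (0.4715, 0.7398),
  (x̄ - mu_0)^T · [...] = (2.25)·(0.4715) + (4.75)·(0.7398) = 4.5752.

Step 5 — scale by n: T² = 4 · 4.5752 = 18.3008.

T² ≈ 18.3008


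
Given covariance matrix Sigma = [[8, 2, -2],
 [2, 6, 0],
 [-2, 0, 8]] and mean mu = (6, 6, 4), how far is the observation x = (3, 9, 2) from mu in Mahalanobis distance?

Step 1 — centre the observation: (x - mu) = (-3, 3, -2).

Step 2 — invert Sigma (cofactor / det for 3×3, or solve directly):
  Sigma^{-1} = [[0.1463, -0.0488, 0.0366],
 [-0.0488, 0.1829, -0.0122],
 [0.0366, -0.0122, 0.1341]].

Step 3 — form the quadratic (x - mu)^T · Sigma^{-1} · (x - mu):
  Sigma^{-1} · (x - mu) = (-0.6585, 0.7195, -0.4146).
  (x - mu)^T · [Sigma^{-1} · (x - mu)] = (-3)·(-0.6585) + (3)·(0.7195) + (-2)·(-0.4146) = 4.9634.

Step 4 — take square root: d = √(4.9634) ≈ 2.2279.

d(x, mu) = √(4.9634) ≈ 2.2279


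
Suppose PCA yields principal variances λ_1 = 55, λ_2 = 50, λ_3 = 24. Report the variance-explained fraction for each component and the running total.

Step 1 — total variance = trace(Sigma) = Σ λ_i = 55 + 50 + 24 = 129.

Step 2 — fraction explained by component i = λ_i / Σ λ:
  PC1: 55/129 = 0.4264
  PC2: 50/129 = 0.3876
  PC3: 24/129 = 0.186

Step 3 — cumulative fraction after k components = (λ_1 + ... + λ_k) / Σ λ:
  k = 1: 55/129 = 0.4264
  k = 2: (55 + 50)/129 = 105/129 = 0.814
  k = 3: (55 + 50 + 24)/129 = 129/129 = 1

Summary (fraction, with percent):

explained: PC1 0.4264 (42.64%), PC2 0.3876 (38.76%), PC3 0.186 (18.6%);  cumulative: 0.4264, 0.814, 1


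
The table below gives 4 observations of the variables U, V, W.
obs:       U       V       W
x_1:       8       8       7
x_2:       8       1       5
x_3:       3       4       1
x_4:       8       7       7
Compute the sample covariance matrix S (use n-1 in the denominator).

Step 1 — column means:
  mean(U) = (8 + 8 + 3 + 8) / 4 = 27/4 = 6.75
  mean(V) = (8 + 1 + 4 + 7) / 4 = 20/4 = 5
  mean(W) = (7 + 5 + 1 + 7) / 4 = 20/4 = 5

Step 2 — sample covariance S[i,j] = (1/(n-1)) · Σ_k (x_{k,i} - mean_i) · (x_{k,j} - mean_j), with n-1 = 3.
  S[U,U] = ((1.25)·(1.25) + (1.25)·(1.25) + (-3.75)·(-3.75) + (1.25)·(1.25)) / 3 = 18.75/3 = 6.25
  S[U,V] = ((1.25)·(3) + (1.25)·(-4) + (-3.75)·(-1) + (1.25)·(2)) / 3 = 5/3 = 1.6667
  S[U,W] = ((1.25)·(2) + (1.25)·(0) + (-3.75)·(-4) + (1.25)·(2)) / 3 = 20/3 = 6.6667
  S[V,V] = ((3)·(3) + (-4)·(-4) + (-1)·(-1) + (2)·(2)) / 3 = 30/3 = 10
  S[V,W] = ((3)·(2) + (-4)·(0) + (-1)·(-4) + (2)·(2)) / 3 = 14/3 = 4.6667
  S[W,W] = ((2)·(2) + (0)·(0) + (-4)·(-4) + (2)·(2)) / 3 = 24/3 = 8

S is symmetric (S[j,i] = S[i,j]). Assembling:

S = [[6.25, 1.6667, 6.6667],
 [1.6667, 10, 4.6667],
 [6.6667, 4.6667, 8]]


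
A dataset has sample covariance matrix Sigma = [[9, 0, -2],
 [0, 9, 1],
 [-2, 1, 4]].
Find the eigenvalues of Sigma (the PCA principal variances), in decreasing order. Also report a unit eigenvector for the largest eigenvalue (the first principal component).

Step 1 — characteristic polynomial p(λ) = det(λI - Sigma) = λ³ - tr·λ² + c_1·λ - det, where tr = trace, c_1 = sum of the principal 2×2 minors, det = det(Sigma):
  tr = 9 + 9 + 4 = 22,
  c_1 = (9·9 - (0)²) + (9·4 - (-2)²) + (9·4 - (1)²) = 81 + 32 + 35 = 148,
  det = 9·(9·4 - (1)²) - (0)·((0)·4 - (1)·(-2)) + (-2)·((0)·(1) - 9·(-2)) = 9·(35) - (0)·(2) + (-2)·(18) = 279.
  So p(λ) = λ³ - 22λ² + 148λ - 279.
Step 2 — look for an integer root (rational root theorem: any rational root is an integer divisor of 279). Testing λ = 9:
  p(9) = 729 - 1782 + 1332 - 279 = 0  ✓
  Dividing out (λ - 9): p(λ) = (λ - 9)(λ² - 13λ + 31).
Step 3 — remaining eigenvalues from the quadratic λ² - 13λ + 31 = 0:
  Δ = 13² - 4·31 = 169 - 124 = 45,  λ = (13 ± √45)/2 = (13 ± 6.7082)/2 ≈ 9.8541 or 3.1459.
  Sorted: λ_1 = 9.8541,  λ_2 = 9,  λ_3 = 3.1459  (check: sum = 22 = tr ✓).

Step 4 — unit eigenvector for λ_1 ≈ 9.8541: v spans the null space of (Sigma - λ_1 I), whose rows are
  r_1 = (-0.8541, 0, -2),  r_2 = (0, -0.8541, 1),  r_3 = (-2, 1, -5.8541).
  v is orthogonal to every row, so take v ∝ r_1 × r_2 = ((0)·(1) - (-2)·(-0.8541), (-2)·(0) - (-0.8541)·(1), (-0.8541)·(-0.8541) - (0)·(0)) ≈ (-1.7082, 0.8541, 0.7295).
  Rescale (multiply by -1 so the first nonzero entry is positive): u = (1.7082, -0.8541, -0.7295).
  ||u|| = √((1.7082)² + (-0.8541)² + (-0.7295)²) = √(4.1796) ≈ 2.0444,  v_1 = u/||u|| ≈ (0.8355, -0.4178, -0.3568) (||v_1|| = 1).

λ_1 = 9.8541,  λ_2 = 9,  λ_3 = 3.1459;  v_1 ≈ (0.8355, -0.4178, -0.3568)


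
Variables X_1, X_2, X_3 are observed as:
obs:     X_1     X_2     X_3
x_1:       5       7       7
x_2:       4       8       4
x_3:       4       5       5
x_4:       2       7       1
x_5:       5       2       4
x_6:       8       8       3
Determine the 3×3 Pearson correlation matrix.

Step 1 — column means:
  mean(X_1) = (5 + 4 + 4 + 2 + 5 + 8) / 6 = 28/6 = 4.6667
  mean(X_2) = (7 + 8 + 5 + 7 + 2 + 8) / 6 = 37/6 = 6.1667
  mean(X_3) = (7 + 4 + 5 + 1 + 4 + 3) / 6 = 24/6 = 4

Step 2 — sample variances and covariances s[i,j] = (1/(n-1)) · Σ_k (x_{k,i} - mean_i) · (x_{k,j} - mean_j), with n-1 = 5:
  s[X_1,X_1] = ((0.3333)·(0.3333) + (-0.6667)·(-0.6667) + (-0.6667)·(-0.6667) + (-2.6667)·(-2.6667) + (0.3333)·(0.3333) + (3.3333)·(3.3333)) / 5 = 19.3333/5 = 3.8667
  s[X_1,X_2] = ((0.3333)·(0.8333) + (-0.6667)·(1.8333) + (-0.6667)·(-1.1667) + (-2.6667)·(0.8333) + (0.3333)·(-4.1667) + (3.3333)·(1.8333)) / 5 = 2.3333/5 = 0.4667
  s[X_1,X_3] = ((0.3333)·(3) + (-0.6667)·(0) + (-0.6667)·(1) + (-2.6667)·(-3) + (0.3333)·(0) + (3.3333)·(-1)) / 5 = 5/5 = 1
  s[X_2,X_2] = ((0.8333)·(0.8333) + (1.8333)·(1.8333) + (-1.1667)·(-1.1667) + (0.8333)·(0.8333) + (-4.1667)·(-4.1667) + (1.8333)·(1.8333)) / 5 = 26.8333/5 = 5.3667
  s[X_2,X_3] = ((0.8333)·(3) + (1.8333)·(0) + (-1.1667)·(1) + (0.8333)·(-3) + (-4.1667)·(0) + (1.8333)·(-1)) / 5 = -3/5 = -0.6
  s[X_3,X_3] = ((3)·(3) + (0)·(0) + (1)·(1) + (-3)·(-3) + (0)·(0) + (-1)·(-1)) / 5 = 20/5 = 4
  Sample standard deviations s_i = √(s[i,i]):
  s(X_1) = √(3.8667) = 1.9664
  s(X_2) = √(5.3667) = 2.3166
  s(X_3) = √(4) = 2

Step 3 — r_{ij} = s_{ij} / (s_i · s_j):
  r[X_1,X_1] = 1 (diagonal).
  r[X_1,X_2] = 0.4667 / (1.9664 · 2.3166) = 0.4667 / 4.5553 = 0.1024
  r[X_1,X_3] = 1 / (1.9664 · 2) = 1 / 3.9328 = 0.2543
  r[X_2,X_2] = 1 (diagonal).
  r[X_2,X_3] = -0.6 / (2.3166 · 2) = -0.6 / 4.6332 = -0.1295
  r[X_3,X_3] = 1 (diagonal).

R is symmetric with unit diagonal. Assembling:

R = [[1, 0.1024, 0.2543],
 [0.1024, 1, -0.1295],
 [0.2543, -0.1295, 1]]


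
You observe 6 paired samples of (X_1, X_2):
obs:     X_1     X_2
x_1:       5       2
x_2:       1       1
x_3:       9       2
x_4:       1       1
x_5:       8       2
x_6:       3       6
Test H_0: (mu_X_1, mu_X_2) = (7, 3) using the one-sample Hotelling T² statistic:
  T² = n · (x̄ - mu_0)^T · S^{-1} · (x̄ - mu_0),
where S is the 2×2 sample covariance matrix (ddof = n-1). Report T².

Step 1 — sample mean vector:
  mean(X_1) = (5 + 1 + 9 + 1 + 8 + 3) / 6 = 27/6 = 4.5
  mean(X_2) = (2 + 1 + 2 + 1 + 2 + 6) / 6 = 14/6 = 2.3333
  x̄ = (4.5, 2.3333),  deviation x̄ - mu_0 = (4.5, 2.3333) - (7, 3) = (-2.5, -0.6667).

Step 2 — sample covariance matrix, S[i,j] = (1/(n-1)) · Σ_k (x_{k,i} - mean_i) · (x_{k,j} - mean_j), divisor n-1 = 5:
  S[X_1,X_1] = ((0.5)·(0.5) + (-3.5)·(-3.5) + (4.5)·(4.5) + (-3.5)·(-3.5) + (3.5)·(3.5) + (-1.5)·(-1.5)) / 5 = 59.5/5 = 11.9
  S[X_1,X_2] = ((0.5)·(-0.3333) + (-3.5)·(-1.3333) + (4.5)·(-0.3333) + (-3.5)·(-1.3333) + (3.5)·(-0.3333) + (-1.5)·(3.6667)) / 5 = 1/5 = 0.2
  S[X_2,X_2] = ((-0.3333)·(-0.3333) + (-1.3333)·(-1.3333) + (-0.3333)·(-0.3333) + (-1.3333)·(-1.3333) + (-0.3333)·(-0.3333) + (3.6667)·(3.6667)) / 5 = 17.3333/5 = 3.4667
  S = [[11.9, 0.2],
 [0.2, 3.4667]].

Step 3 — invert S. det(S) = 11.9·3.4667 - (0.2)² = 41.2133.
  S^{-1} = (1/det) · [[d, -b], [-b, a]] = [[0.0841, -0.0049],
 [-0.0049, 0.2887]].

Step 4 — quadratic form (x̄ - mu_0)^T · S^{-1} · (x̄ - mu_0):
  S^{-1} · (x̄ - mu_0) = (-0.2071, -0.1804),
  (x̄ - mu_0)^T · [...] = (-2.5)·(-0.2071) + (-0.6667)·(-0.1804) = 0.6379.

Step 5 — scale by n: T² = 6 · 0.6379 = 3.8272.

T² ≈ 3.8272


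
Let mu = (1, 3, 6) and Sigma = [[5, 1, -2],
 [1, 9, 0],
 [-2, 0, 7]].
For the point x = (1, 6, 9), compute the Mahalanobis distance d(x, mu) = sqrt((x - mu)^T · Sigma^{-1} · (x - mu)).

Step 1 — centre the observation: (x - mu) = (0, 3, 3).

Step 2 — invert Sigma (cofactor / det for 3×3, or solve directly):
  Sigma^{-1} = [[0.2316, -0.0257, 0.0662],
 [-0.0257, 0.114, -0.0074],
 [0.0662, -0.0074, 0.1618]].

Step 3 — form the quadratic (x - mu)^T · Sigma^{-1} · (x - mu):
  Sigma^{-1} · (x - mu) = (0.1213, 0.3199, 0.4632).
  (x - mu)^T · [Sigma^{-1} · (x - mu)] = (0)·(0.1213) + (3)·(0.3199) + (3)·(0.4632) = 2.3493.

Step 4 — take square root: d = √(2.3493) ≈ 1.5327.

d(x, mu) = √(2.3493) ≈ 1.5327


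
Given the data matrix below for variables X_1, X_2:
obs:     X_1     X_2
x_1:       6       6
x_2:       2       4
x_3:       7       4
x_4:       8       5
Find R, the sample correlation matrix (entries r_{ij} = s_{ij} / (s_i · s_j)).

Step 1 — column means:
  mean(X_1) = (6 + 2 + 7 + 8) / 4 = 23/4 = 5.75
  mean(X_2) = (6 + 4 + 4 + 5) / 4 = 19/4 = 4.75

Step 2 — sample variances and covariances s[i,j] = (1/(n-1)) · Σ_k (x_{k,i} - mean_i) · (x_{k,j} - mean_j), with n-1 = 3:
  s[X_1,X_1] = ((0.25)·(0.25) + (-3.75)·(-3.75) + (1.25)·(1.25) + (2.25)·(2.25)) / 3 = 20.75/3 = 6.9167
  s[X_1,X_2] = ((0.25)·(1.25) + (-3.75)·(-0.75) + (1.25)·(-0.75) + (2.25)·(0.25)) / 3 = 2.75/3 = 0.9167
  s[X_2,X_2] = ((1.25)·(1.25) + (-0.75)·(-0.75) + (-0.75)·(-0.75) + (0.25)·(0.25)) / 3 = 2.75/3 = 0.9167
  Sample standard deviations s_i = √(s[i,i]):
  s(X_1) = √(6.9167) = 2.63
  s(X_2) = √(0.9167) = 0.9574

Step 3 — r_{ij} = s_{ij} / (s_i · s_j):
  r[X_1,X_1] = 1 (diagonal).
  r[X_1,X_2] = 0.9167 / (2.63 · 0.9574) = 0.9167 / 2.518 = 0.364
  r[X_2,X_2] = 1 (diagonal).

R is symmetric with unit diagonal. Assembling:

R = [[1, 0.364],
 [0.364, 1]]


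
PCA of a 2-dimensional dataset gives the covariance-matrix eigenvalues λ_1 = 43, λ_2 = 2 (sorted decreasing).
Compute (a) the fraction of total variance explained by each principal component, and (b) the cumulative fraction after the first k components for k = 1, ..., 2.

Step 1 — total variance = trace(Sigma) = Σ λ_i = 43 + 2 = 45.

Step 2 — fraction explained by component i = λ_i / Σ λ:
  PC1: 43/45 = 0.9556
  PC2: 2/45 = 0.0444

Step 3 — cumulative fraction after k components = (λ_1 + ... + λ_k) / Σ λ:
  k = 1: 43/45 = 0.9556
  k = 2: (43 + 2)/45 = 45/45 = 1

Summary (fraction, with percent):

explained: PC1 0.9556 (95.56%), PC2 0.0444 (4.44%);  cumulative: 0.9556, 1


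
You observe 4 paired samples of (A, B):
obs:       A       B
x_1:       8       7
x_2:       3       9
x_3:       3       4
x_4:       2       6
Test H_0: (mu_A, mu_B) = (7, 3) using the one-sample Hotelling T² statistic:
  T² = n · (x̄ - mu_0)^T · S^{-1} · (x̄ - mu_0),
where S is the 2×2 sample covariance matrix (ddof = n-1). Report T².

Step 1 — sample mean vector:
  mean(A) = (8 + 3 + 3 + 2) / 4 = 16/4 = 4
  mean(B) = (7 + 9 + 4 + 6) / 4 = 26/4 = 6.5
  x̄ = (4, 6.5),  deviation x̄ - mu_0 = (4, 6.5) - (7, 3) = (-3, 3.5).

Step 2 — sample covariance matrix, S[i,j] = (1/(n-1)) · Σ_k (x_{k,i} - mean_i) · (x_{k,j} - mean_j), divisor n-1 = 3:
  S[A,A] = ((4)·(4) + (-1)·(-1) + (-1)·(-1) + (-2)·(-2)) / 3 = 22/3 = 7.3333
  S[A,B] = ((4)·(0.5) + (-1)·(2.5) + (-1)·(-2.5) + (-2)·(-0.5)) / 3 = 3/3 = 1
  S[B,B] = ((0.5)·(0.5) + (2.5)·(2.5) + (-2.5)·(-2.5) + (-0.5)·(-0.5)) / 3 = 13/3 = 4.3333
  S = [[7.3333, 1],
 [1, 4.3333]].

Step 3 — invert S. det(S) = 7.3333·4.3333 - (1)² = 30.7778.
  S^{-1} = (1/det) · [[d, -b], [-b, a]] = [[0.1408, -0.0325],
 [-0.0325, 0.2383]].

Step 4 — quadratic form (x̄ - mu_0)^T · S^{-1} · (x̄ - mu_0):
  S^{-1} · (x̄ - mu_0) = (-0.5361, 0.9314),
  (x̄ - mu_0)^T · [...] = (-3)·(-0.5361) + (3.5)·(0.9314) = 4.8682.

Step 5 — scale by n: T² = 4 · 4.8682 = 19.4729.

T² ≈ 19.4729


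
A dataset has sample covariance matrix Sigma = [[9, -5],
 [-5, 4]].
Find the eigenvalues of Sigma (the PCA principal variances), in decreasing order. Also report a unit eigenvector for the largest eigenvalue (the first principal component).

Step 1 — characteristic polynomial of 2×2 Sigma:
  det(Sigma - λI) = λ² - trace · λ + det = 0.
  trace = 9 + 4 = 13, det = 9·4 - (-5)² = 11.
Step 2 — discriminant:
  Δ = trace² - 4·det = 169 - 44 = 125.
Step 3 — eigenvalues:
  λ = (trace ± √Δ)/2 = (13 ± 11.1803)/2,
  λ_1 = 12.0902,  λ_2 = 0.9098.

Step 4 — unit eigenvector for λ_1: solve (Sigma - λ_1 I)v = 0. First row:
  (9 - 12.0902)·v_x + (-5)·v_y = 0, i.e. (-3.0902)·v_x + (-5)·v_y = 0,
  so v ∝ (b, λ_1 - a) = (-5, 3.0902); multiply by -1 so the first entry is positive: u = (5, -3.0902).
  ||u|| = √((5)² + (-3.0902)²) = √(34.5492) ≈ 5.8779,
  v_1 = u/||u|| ≈ (0.8507, -0.5257) (||v_1|| = 1).

λ_1 = 12.0902,  λ_2 = 0.9098;  v_1 ≈ (0.8507, -0.5257)


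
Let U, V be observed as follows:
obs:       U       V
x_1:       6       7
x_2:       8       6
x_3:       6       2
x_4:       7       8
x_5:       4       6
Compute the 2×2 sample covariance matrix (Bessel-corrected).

Step 1 — column means:
  mean(U) = (6 + 8 + 6 + 7 + 4) / 5 = 31/5 = 6.2
  mean(V) = (7 + 6 + 2 + 8 + 6) / 5 = 29/5 = 5.8

Step 2 — sample covariance S[i,j] = (1/(n-1)) · Σ_k (x_{k,i} - mean_i) · (x_{k,j} - mean_j), with n-1 = 4.
  S[U,U] = ((-0.2)·(-0.2) + (1.8)·(1.8) + (-0.2)·(-0.2) + (0.8)·(0.8) + (-2.2)·(-2.2)) / 4 = 8.8/4 = 2.2
  S[U,V] = ((-0.2)·(1.2) + (1.8)·(0.2) + (-0.2)·(-3.8) + (0.8)·(2.2) + (-2.2)·(0.2)) / 4 = 2.2/4 = 0.55
  S[V,V] = ((1.2)·(1.2) + (0.2)·(0.2) + (-3.8)·(-3.8) + (2.2)·(2.2) + (0.2)·(0.2)) / 4 = 20.8/4 = 5.2

S is symmetric (S[j,i] = S[i,j]). Assembling:

S = [[2.2, 0.55],
 [0.55, 5.2]]


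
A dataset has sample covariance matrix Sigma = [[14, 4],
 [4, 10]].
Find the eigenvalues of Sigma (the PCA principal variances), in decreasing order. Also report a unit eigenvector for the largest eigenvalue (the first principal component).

Step 1 — characteristic polynomial of 2×2 Sigma:
  det(Sigma - λI) = λ² - trace · λ + det = 0.
  trace = 14 + 10 = 24, det = 14·10 - (4)² = 124.
Step 2 — discriminant:
  Δ = trace² - 4·det = 576 - 496 = 80.
Step 3 — eigenvalues:
  λ = (trace ± √Δ)/2 = (24 ± 8.9443)/2,
  λ_1 = 16.4721,  λ_2 = 7.5279.

Step 4 — unit eigenvector for λ_1: solve (Sigma - λ_1 I)v = 0. First row:
  (14 - 16.4721)·v_x + (4)·v_y = 0, i.e. (-2.4721)·v_x + (4)·v_y = 0,
  so v ∝ (b, λ_1 - a) = (4, 2.4721) = u.
  ||u|| = √((4)² + (2.4721)²) = √(22.1115) ≈ 4.7023,
  v_1 = u/||u|| ≈ (0.8507, 0.5257) (||v_1|| = 1).

λ_1 = 16.4721,  λ_2 = 7.5279;  v_1 ≈ (0.8507, 0.5257)


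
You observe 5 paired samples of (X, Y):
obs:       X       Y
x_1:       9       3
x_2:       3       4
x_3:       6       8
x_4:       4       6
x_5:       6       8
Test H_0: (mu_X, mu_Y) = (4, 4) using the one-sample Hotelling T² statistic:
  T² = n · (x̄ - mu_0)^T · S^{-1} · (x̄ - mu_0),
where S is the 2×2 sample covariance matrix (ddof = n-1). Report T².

Step 1 — sample mean vector:
  mean(X) = (9 + 3 + 6 + 4 + 6) / 5 = 28/5 = 5.6
  mean(Y) = (3 + 4 + 8 + 6 + 8) / 5 = 29/5 = 5.8
  x̄ = (5.6, 5.8),  deviation x̄ - mu_0 = (5.6, 5.8) - (4, 4) = (1.6, 1.8).

Step 2 — sample covariance matrix, S[i,j] = (1/(n-1)) · Σ_k (x_{k,i} - mean_i) · (x_{k,j} - mean_j), divisor n-1 = 4:
  S[X,X] = ((3.4)·(3.4) + (-2.6)·(-2.6) + (0.4)·(0.4) + (-1.6)·(-1.6) + (0.4)·(0.4)) / 4 = 21.2/4 = 5.3
  S[X,Y] = ((3.4)·(-2.8) + (-2.6)·(-1.8) + (0.4)·(2.2) + (-1.6)·(0.2) + (0.4)·(2.2)) / 4 = -3.4/4 = -0.85
  S[Y,Y] = ((-2.8)·(-2.8) + (-1.8)·(-1.8) + (2.2)·(2.2) + (0.2)·(0.2) + (2.2)·(2.2)) / 4 = 20.8/4 = 5.2
  S = [[5.3, -0.85],
 [-0.85, 5.2]].

Step 3 — invert S. det(S) = 5.3·5.2 - (-0.85)² = 26.8375.
  S^{-1} = (1/det) · [[d, -b], [-b, a]] = [[0.1938, 0.0317],
 [0.0317, 0.1975]].

Step 4 — quadratic form (x̄ - mu_0)^T · S^{-1} · (x̄ - mu_0):
  S^{-1} · (x̄ - mu_0) = (0.367, 0.4061),
  (x̄ - mu_0)^T · [...] = (1.6)·(0.367) + (1.8)·(0.4061) = 1.3183.

Step 5 — scale by n: T² = 5 · 1.3183 = 6.5915.

T² ≈ 6.5915


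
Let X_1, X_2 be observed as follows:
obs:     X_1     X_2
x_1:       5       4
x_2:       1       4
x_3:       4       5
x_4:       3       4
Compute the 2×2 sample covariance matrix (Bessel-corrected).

Step 1 — column means:
  mean(X_1) = (5 + 1 + 4 + 3) / 4 = 13/4 = 3.25
  mean(X_2) = (4 + 4 + 5 + 4) / 4 = 17/4 = 4.25

Step 2 — sample covariance S[i,j] = (1/(n-1)) · Σ_k (x_{k,i} - mean_i) · (x_{k,j} - mean_j), with n-1 = 3.
  S[X_1,X_1] = ((1.75)·(1.75) + (-2.25)·(-2.25) + (0.75)·(0.75) + (-0.25)·(-0.25)) / 3 = 8.75/3 = 2.9167
  S[X_1,X_2] = ((1.75)·(-0.25) + (-2.25)·(-0.25) + (0.75)·(0.75) + (-0.25)·(-0.25)) / 3 = 0.75/3 = 0.25
  S[X_2,X_2] = ((-0.25)·(-0.25) + (-0.25)·(-0.25) + (0.75)·(0.75) + (-0.25)·(-0.25)) / 3 = 0.75/3 = 0.25

S is symmetric (S[j,i] = S[i,j]). Assembling:

S = [[2.9167, 0.25],
 [0.25, 0.25]]


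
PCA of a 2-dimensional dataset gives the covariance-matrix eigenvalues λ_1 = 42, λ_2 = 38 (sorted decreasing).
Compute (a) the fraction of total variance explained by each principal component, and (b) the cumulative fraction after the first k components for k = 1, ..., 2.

Step 1 — total variance = trace(Sigma) = Σ λ_i = 42 + 38 = 80.

Step 2 — fraction explained by component i = λ_i / Σ λ:
  PC1: 42/80 = 0.525
  PC2: 38/80 = 0.475

Step 3 — cumulative fraction after k components = (λ_1 + ... + λ_k) / Σ λ:
  k = 1: 42/80 = 0.525
  k = 2: (42 + 38)/80 = 80/80 = 1

Summary (fraction, with percent):

explained: PC1 0.525 (52.5%), PC2 0.475 (47.5%);  cumulative: 0.525, 1


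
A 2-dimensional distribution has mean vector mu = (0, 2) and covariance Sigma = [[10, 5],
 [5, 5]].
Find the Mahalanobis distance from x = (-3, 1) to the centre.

Step 1 — centre the observation: (x - mu) = (-3, -1).

Step 2 — invert Sigma. det(Sigma) = 10·5 - (5)² = 25.
  Sigma^{-1} = (1/det) · [[d, -b], [-b, a]] = [[0.2, -0.2],
 [-0.2, 0.4]].

Step 3 — form the quadratic (x - mu)^T · Sigma^{-1} · (x - mu):
  Sigma^{-1} · (x - mu) = (-0.4, 0.2).
  (x - mu)^T · [Sigma^{-1} · (x - mu)] = (-3)·(-0.4) + (-1)·(0.2) = 1.

Step 4 — take square root: d = √(1) ≈ 1.

d(x, mu) = √(1) ≈ 1


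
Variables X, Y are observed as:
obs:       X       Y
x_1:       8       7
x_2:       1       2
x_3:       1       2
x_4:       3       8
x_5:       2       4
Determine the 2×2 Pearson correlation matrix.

Step 1 — column means:
  mean(X) = (8 + 1 + 1 + 3 + 2) / 5 = 15/5 = 3
  mean(Y) = (7 + 2 + 2 + 8 + 4) / 5 = 23/5 = 4.6

Step 2 — sample variances and covariances s[i,j] = (1/(n-1)) · Σ_k (x_{k,i} - mean_i) · (x_{k,j} - mean_j), with n-1 = 4:
  s[X,X] = ((5)·(5) + (-2)·(-2) + (-2)·(-2) + (0)·(0) + (-1)·(-1)) / 4 = 34/4 = 8.5
  s[X,Y] = ((5)·(2.4) + (-2)·(-2.6) + (-2)·(-2.6) + (0)·(3.4) + (-1)·(-0.6)) / 4 = 23/4 = 5.75
  s[Y,Y] = ((2.4)·(2.4) + (-2.6)·(-2.6) + (-2.6)·(-2.6) + (3.4)·(3.4) + (-0.6)·(-0.6)) / 4 = 31.2/4 = 7.8
  Sample standard deviations s_i = √(s[i,i]):
  s(X) = √(8.5) = 2.9155
  s(Y) = √(7.8) = 2.7928

Step 3 — r_{ij} = s_{ij} / (s_i · s_j):
  r[X,X] = 1 (diagonal).
  r[X,Y] = 5.75 / (2.9155 · 2.7928) = 5.75 / 8.1425 = 0.7062
  r[Y,Y] = 1 (diagonal).

R is symmetric with unit diagonal. Assembling:

R = [[1, 0.7062],
 [0.7062, 1]]


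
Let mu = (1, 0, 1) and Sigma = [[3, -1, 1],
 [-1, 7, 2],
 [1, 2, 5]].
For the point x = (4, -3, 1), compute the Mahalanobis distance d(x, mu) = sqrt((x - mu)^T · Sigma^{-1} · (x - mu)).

Step 1 — centre the observation: (x - mu) = (3, -3, 0).

Step 2 — invert Sigma (cofactor / det for 3×3, or solve directly):
  Sigma^{-1} = [[0.4026, 0.0909, -0.1169],
 [0.0909, 0.1818, -0.0909],
 [-0.1169, -0.0909, 0.2597]].

Step 3 — form the quadratic (x - mu)^T · Sigma^{-1} · (x - mu):
  Sigma^{-1} · (x - mu) = (0.9351, -0.2727, -0.0779).
  (x - mu)^T · [Sigma^{-1} · (x - mu)] = (3)·(0.9351) + (-3)·(-0.2727) + (0)·(-0.0779) = 3.6234.

Step 4 — take square root: d = √(3.6234) ≈ 1.9035.

d(x, mu) = √(3.6234) ≈ 1.9035


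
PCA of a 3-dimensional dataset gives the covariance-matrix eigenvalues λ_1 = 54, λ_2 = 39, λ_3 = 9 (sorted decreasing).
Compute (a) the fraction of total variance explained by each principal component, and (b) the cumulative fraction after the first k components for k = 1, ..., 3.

Step 1 — total variance = trace(Sigma) = Σ λ_i = 54 + 39 + 9 = 102.

Step 2 — fraction explained by component i = λ_i / Σ λ:
  PC1: 54/102 = 0.5294
  PC2: 39/102 = 0.3824
  PC3: 9/102 = 0.0882

Step 3 — cumulative fraction after k components = (λ_1 + ... + λ_k) / Σ λ:
  k = 1: 54/102 = 0.5294
  k = 2: (54 + 39)/102 = 93/102 = 0.9118
  k = 3: (54 + 39 + 9)/102 = 102/102 = 1

Summary (fraction, with percent):

explained: PC1 0.5294 (52.94%), PC2 0.3824 (38.24%), PC3 0.0882 (8.82%);  cumulative: 0.5294, 0.9118, 1


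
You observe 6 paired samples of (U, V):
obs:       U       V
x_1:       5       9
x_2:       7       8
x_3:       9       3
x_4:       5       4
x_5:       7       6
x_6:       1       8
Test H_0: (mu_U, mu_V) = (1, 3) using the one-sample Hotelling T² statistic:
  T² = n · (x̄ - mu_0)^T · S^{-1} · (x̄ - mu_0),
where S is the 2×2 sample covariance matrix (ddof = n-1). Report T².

Step 1 — sample mean vector:
  mean(U) = (5 + 7 + 9 + 5 + 7 + 1) / 6 = 34/6 = 5.6667
  mean(V) = (9 + 8 + 3 + 4 + 6 + 8) / 6 = 38/6 = 6.3333
  x̄ = (5.6667, 6.3333),  deviation x̄ - mu_0 = (5.6667, 6.3333) - (1, 3) = (4.6667, 3.3333).

Step 2 — sample covariance matrix, S[i,j] = (1/(n-1)) · Σ_k (x_{k,i} - mean_i) · (x_{k,j} - mean_j), divisor n-1 = 5:
  S[U,U] = ((-0.6667)·(-0.6667) + (1.3333)·(1.3333) + (3.3333)·(3.3333) + (-0.6667)·(-0.6667) + (1.3333)·(1.3333) + (-4.6667)·(-4.6667)) / 5 = 37.3333/5 = 7.4667
  S[U,V] = ((-0.6667)·(2.6667) + (1.3333)·(1.6667) + (3.3333)·(-3.3333) + (-0.6667)·(-2.3333) + (1.3333)·(-0.3333) + (-4.6667)·(1.6667)) / 5 = -17.3333/5 = -3.4667
  S[V,V] = ((2.6667)·(2.6667) + (1.6667)·(1.6667) + (-3.3333)·(-3.3333) + (-2.3333)·(-2.3333) + (-0.3333)·(-0.3333) + (1.6667)·(1.6667)) / 5 = 29.3333/5 = 5.8667
  S = [[7.4667, -3.4667],
 [-3.4667, 5.8667]].

Step 3 — invert S. det(S) = 7.4667·5.8667 - (-3.4667)² = 31.7867.
  S^{-1} = (1/det) · [[d, -b], [-b, a]] = [[0.1846, 0.1091],
 [0.1091, 0.2349]].

Step 4 — quadratic form (x̄ - mu_0)^T · S^{-1} · (x̄ - mu_0):
  S^{-1} · (x̄ - mu_0) = (1.2248, 1.2919),
  (x̄ - mu_0)^T · [...] = (4.6667)·(1.2248) + (3.3333)·(1.2919) = 10.0224.

Step 5 — scale by n: T² = 6 · 10.0224 = 60.1342.

T² ≈ 60.1342


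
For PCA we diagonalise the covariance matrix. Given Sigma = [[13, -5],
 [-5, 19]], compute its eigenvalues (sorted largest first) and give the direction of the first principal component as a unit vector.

Step 1 — characteristic polynomial of 2×2 Sigma:
  det(Sigma - λI) = λ² - trace · λ + det = 0.
  trace = 13 + 19 = 32, det = 13·19 - (-5)² = 222.
Step 2 — discriminant:
  Δ = trace² - 4·det = 1024 - 888 = 136.
Step 3 — eigenvalues:
  λ = (trace ± √Δ)/2 = (32 ± 11.6619)/2,
  λ_1 = 21.831,  λ_2 = 10.169.

Step 4 — unit eigenvector for λ_1: solve (Sigma - λ_1 I)v = 0. First row:
  (13 - 21.831)·v_x + (-5)·v_y = 0, i.e. (-8.831)·v_x + (-5)·v_y = 0,
  so v ∝ (b, λ_1 - a) = (-5, 8.831); multiply by -1 so the first entry is positive: u = (5, -8.831).
  ||u|| = √((5)² + (-8.831)²) = √(102.9857) ≈ 10.1482,
  v_1 = u/||u|| ≈ (0.4927, -0.8702) (||v_1|| = 1).

λ_1 = 21.831,  λ_2 = 10.169;  v_1 ≈ (0.4927, -0.8702)


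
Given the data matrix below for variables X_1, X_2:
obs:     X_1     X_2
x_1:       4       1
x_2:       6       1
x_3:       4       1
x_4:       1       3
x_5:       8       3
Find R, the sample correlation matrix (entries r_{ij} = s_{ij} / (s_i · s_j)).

Step 1 — column means:
  mean(X_1) = (4 + 6 + 4 + 1 + 8) / 5 = 23/5 = 4.6
  mean(X_2) = (1 + 1 + 1 + 3 + 3) / 5 = 9/5 = 1.8

Step 2 — sample variances and covariances s[i,j] = (1/(n-1)) · Σ_k (x_{k,i} - mean_i) · (x_{k,j} - mean_j), with n-1 = 4:
  s[X_1,X_1] = ((-0.6)·(-0.6) + (1.4)·(1.4) + (-0.6)·(-0.6) + (-3.6)·(-3.6) + (3.4)·(3.4)) / 4 = 27.2/4 = 6.8
  s[X_1,X_2] = ((-0.6)·(-0.8) + (1.4)·(-0.8) + (-0.6)·(-0.8) + (-3.6)·(1.2) + (3.4)·(1.2)) / 4 = -0.4/4 = -0.1
  s[X_2,X_2] = ((-0.8)·(-0.8) + (-0.8)·(-0.8) + (-0.8)·(-0.8) + (1.2)·(1.2) + (1.2)·(1.2)) / 4 = 4.8/4 = 1.2
  Sample standard deviations s_i = √(s[i,i]):
  s(X_1) = √(6.8) = 2.6077
  s(X_2) = √(1.2) = 1.0954

Step 3 — r_{ij} = s_{ij} / (s_i · s_j):
  r[X_1,X_1] = 1 (diagonal).
  r[X_1,X_2] = -0.1 / (2.6077 · 1.0954) = -0.1 / 2.8566 = -0.035
  r[X_2,X_2] = 1 (diagonal).

R is symmetric with unit diagonal. Assembling:

R = [[1, -0.035],
 [-0.035, 1]]


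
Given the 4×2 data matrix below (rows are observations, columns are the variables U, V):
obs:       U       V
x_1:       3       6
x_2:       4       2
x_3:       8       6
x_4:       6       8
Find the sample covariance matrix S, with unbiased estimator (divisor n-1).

Step 1 — column means:
  mean(U) = (3 + 4 + 8 + 6) / 4 = 21/4 = 5.25
  mean(V) = (6 + 2 + 6 + 8) / 4 = 22/4 = 5.5

Step 2 — sample covariance S[i,j] = (1/(n-1)) · Σ_k (x_{k,i} - mean_i) · (x_{k,j} - mean_j), with n-1 = 3.
  S[U,U] = ((-2.25)·(-2.25) + (-1.25)·(-1.25) + (2.75)·(2.75) + (0.75)·(0.75)) / 3 = 14.75/3 = 4.9167
  S[U,V] = ((-2.25)·(0.5) + (-1.25)·(-3.5) + (2.75)·(0.5) + (0.75)·(2.5)) / 3 = 6.5/3 = 2.1667
  S[V,V] = ((0.5)·(0.5) + (-3.5)·(-3.5) + (0.5)·(0.5) + (2.5)·(2.5)) / 3 = 19/3 = 6.3333

S is symmetric (S[j,i] = S[i,j]). Assembling:

S = [[4.9167, 2.1667],
 [2.1667, 6.3333]]


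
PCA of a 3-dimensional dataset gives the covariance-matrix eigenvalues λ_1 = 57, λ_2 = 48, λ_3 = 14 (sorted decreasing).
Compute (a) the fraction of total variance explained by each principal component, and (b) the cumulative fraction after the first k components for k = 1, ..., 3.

Step 1 — total variance = trace(Sigma) = Σ λ_i = 57 + 48 + 14 = 119.

Step 2 — fraction explained by component i = λ_i / Σ λ:
  PC1: 57/119 = 0.479
  PC2: 48/119 = 0.4034
  PC3: 14/119 = 0.1176

Step 3 — cumulative fraction after k components = (λ_1 + ... + λ_k) / Σ λ:
  k = 1: 57/119 = 0.479
  k = 2: (57 + 48)/119 = 105/119 = 0.8824
  k = 3: (57 + 48 + 14)/119 = 119/119 = 1

Summary (fraction, with percent):

explained: PC1 0.479 (47.9%), PC2 0.4034 (40.34%), PC3 0.1176 (11.76%);  cumulative: 0.479, 0.8824, 1


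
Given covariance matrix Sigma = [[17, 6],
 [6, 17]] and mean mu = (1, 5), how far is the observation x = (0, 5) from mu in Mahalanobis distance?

Step 1 — centre the observation: (x - mu) = (-1, 0).

Step 2 — invert Sigma. det(Sigma) = 17·17 - (6)² = 253.
  Sigma^{-1} = (1/det) · [[d, -b], [-b, a]] = [[0.0672, -0.0237],
 [-0.0237, 0.0672]].

Step 3 — form the quadratic (x - mu)^T · Sigma^{-1} · (x - mu):
  Sigma^{-1} · (x - mu) = (-0.0672, 0.0237).
  (x - mu)^T · [Sigma^{-1} · (x - mu)] = (-1)·(-0.0672) + (0)·(0.0237) = 0.0672.

Step 4 — take square root: d = √(0.0672) ≈ 0.2592.

d(x, mu) = √(0.0672) ≈ 0.2592


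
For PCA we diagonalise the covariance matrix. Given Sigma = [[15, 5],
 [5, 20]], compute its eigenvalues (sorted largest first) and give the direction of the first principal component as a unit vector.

Step 1 — characteristic polynomial of 2×2 Sigma:
  det(Sigma - λI) = λ² - trace · λ + det = 0.
  trace = 15 + 20 = 35, det = 15·20 - (5)² = 275.
Step 2 — discriminant:
  Δ = trace² - 4·det = 1225 - 1100 = 125.
Step 3 — eigenvalues:
  λ = (trace ± √Δ)/2 = (35 ± 11.1803)/2,
  λ_1 = 23.0902,  λ_2 = 11.9098.

Step 4 — unit eigenvector for λ_1: solve (Sigma - λ_1 I)v = 0. First row:
  (15 - 23.0902)·v_x + (5)·v_y = 0, i.e. (-8.0902)·v_x + (5)·v_y = 0,
  so v ∝ (b, λ_1 - a) = (5, 8.0902) = u.
  ||u|| = √((5)² + (8.0902)²) = √(90.4508) ≈ 9.5106,
  v_1 = u/||u|| ≈ (0.5257, 0.8507) (||v_1|| = 1).

λ_1 = 23.0902,  λ_2 = 11.9098;  v_1 ≈ (0.5257, 0.8507)


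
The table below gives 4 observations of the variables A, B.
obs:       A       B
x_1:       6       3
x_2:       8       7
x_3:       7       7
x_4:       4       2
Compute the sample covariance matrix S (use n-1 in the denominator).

Step 1 — column means:
  mean(A) = (6 + 8 + 7 + 4) / 4 = 25/4 = 6.25
  mean(B) = (3 + 7 + 7 + 2) / 4 = 19/4 = 4.75

Step 2 — sample covariance S[i,j] = (1/(n-1)) · Σ_k (x_{k,i} - mean_i) · (x_{k,j} - mean_j), with n-1 = 3.
  S[A,A] = ((-0.25)·(-0.25) + (1.75)·(1.75) + (0.75)·(0.75) + (-2.25)·(-2.25)) / 3 = 8.75/3 = 2.9167
  S[A,B] = ((-0.25)·(-1.75) + (1.75)·(2.25) + (0.75)·(2.25) + (-2.25)·(-2.75)) / 3 = 12.25/3 = 4.0833
  S[B,B] = ((-1.75)·(-1.75) + (2.25)·(2.25) + (2.25)·(2.25) + (-2.75)·(-2.75)) / 3 = 20.75/3 = 6.9167

S is symmetric (S[j,i] = S[i,j]). Assembling:

S = [[2.9167, 4.0833],
 [4.0833, 6.9167]]


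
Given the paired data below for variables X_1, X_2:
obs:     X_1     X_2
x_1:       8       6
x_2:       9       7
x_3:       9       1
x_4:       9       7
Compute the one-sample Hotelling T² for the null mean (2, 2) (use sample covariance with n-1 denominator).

Step 1 — sample mean vector:
  mean(X_1) = (8 + 9 + 9 + 9) / 4 = 35/4 = 8.75
  mean(X_2) = (6 + 7 + 1 + 7) / 4 = 21/4 = 5.25
  x̄ = (8.75, 5.25),  deviation x̄ - mu_0 = (8.75, 5.25) - (2, 2) = (6.75, 3.25).

Step 2 — sample covariance matrix, S[i,j] = (1/(n-1)) · Σ_k (x_{k,i} - mean_i) · (x_{k,j} - mean_j), divisor n-1 = 3:
  S[X_1,X_1] = ((-0.75)·(-0.75) + (0.25)·(0.25) + (0.25)·(0.25) + (0.25)·(0.25)) / 3 = 0.75/3 = 0.25
  S[X_1,X_2] = ((-0.75)·(0.75) + (0.25)·(1.75) + (0.25)·(-4.25) + (0.25)·(1.75)) / 3 = -0.75/3 = -0.25
  S[X_2,X_2] = ((0.75)·(0.75) + (1.75)·(1.75) + (-4.25)·(-4.25) + (1.75)·(1.75)) / 3 = 24.75/3 = 8.25
  S = [[0.25, -0.25],
 [-0.25, 8.25]].

Step 3 — invert S. det(S) = 0.25·8.25 - (-0.25)² = 2.
  S^{-1} = (1/det) · [[d, -b], [-b, a]] = [[4.125, 0.125],
 [0.125, 0.125]].

Step 4 — quadratic form (x̄ - mu_0)^T · S^{-1} · (x̄ - mu_0):
  S^{-1} · (x̄ - mu_0) = (28.25, 1.25),
  (x̄ - mu_0)^T · [...] = (6.75)·(28.25) + (3.25)·(1.25) = 194.75.

Step 5 — scale by n: T² = 4 · 194.75 = 779.

T² ≈ 779


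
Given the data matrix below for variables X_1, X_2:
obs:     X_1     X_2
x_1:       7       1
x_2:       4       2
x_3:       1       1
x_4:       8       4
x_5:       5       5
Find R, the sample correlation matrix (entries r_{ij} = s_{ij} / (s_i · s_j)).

Step 1 — column means:
  mean(X_1) = (7 + 4 + 1 + 8 + 5) / 5 = 25/5 = 5
  mean(X_2) = (1 + 2 + 1 + 4 + 5) / 5 = 13/5 = 2.6

Step 2 — sample variances and covariances s[i,j] = (1/(n-1)) · Σ_k (x_{k,i} - mean_i) · (x_{k,j} - mean_j), with n-1 = 4:
  s[X_1,X_1] = ((2)·(2) + (-1)·(-1) + (-4)·(-4) + (3)·(3) + (0)·(0)) / 4 = 30/4 = 7.5
  s[X_1,X_2] = ((2)·(-1.6) + (-1)·(-0.6) + (-4)·(-1.6) + (3)·(1.4) + (0)·(2.4)) / 4 = 8/4 = 2
  s[X_2,X_2] = ((-1.6)·(-1.6) + (-0.6)·(-0.6) + (-1.6)·(-1.6) + (1.4)·(1.4) + (2.4)·(2.4)) / 4 = 13.2/4 = 3.3
  Sample standard deviations s_i = √(s[i,i]):
  s(X_1) = √(7.5) = 2.7386
  s(X_2) = √(3.3) = 1.8166

Step 3 — r_{ij} = s_{ij} / (s_i · s_j):
  r[X_1,X_1] = 1 (diagonal).
  r[X_1,X_2] = 2 / (2.7386 · 1.8166) = 2 / 4.9749 = 0.402
  r[X_2,X_2] = 1 (diagonal).

R is symmetric with unit diagonal. Assembling:

R = [[1, 0.402],
 [0.402, 1]]


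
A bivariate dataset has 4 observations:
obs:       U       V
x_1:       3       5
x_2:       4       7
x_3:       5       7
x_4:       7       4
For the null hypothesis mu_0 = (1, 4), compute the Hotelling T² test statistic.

Step 1 — sample mean vector:
  mean(U) = (3 + 4 + 5 + 7) / 4 = 19/4 = 4.75
  mean(V) = (5 + 7 + 7 + 4) / 4 = 23/4 = 5.75
  x̄ = (4.75, 5.75),  deviation x̄ - mu_0 = (4.75, 5.75) - (1, 4) = (3.75, 1.75).

Step 2 — sample covariance matrix, S[i,j] = (1/(n-1)) · Σ_k (x_{k,i} - mean_i) · (x_{k,j} - mean_j), divisor n-1 = 3:
  S[U,U] = ((-1.75)·(-1.75) + (-0.75)·(-0.75) + (0.25)·(0.25) + (2.25)·(2.25)) / 3 = 8.75/3 = 2.9167
  S[U,V] = ((-1.75)·(-0.75) + (-0.75)·(1.25) + (0.25)·(1.25) + (2.25)·(-1.75)) / 3 = -3.25/3 = -1.0833
  S[V,V] = ((-0.75)·(-0.75) + (1.25)·(1.25) + (1.25)·(1.25) + (-1.75)·(-1.75)) / 3 = 6.75/3 = 2.25
  S = [[2.9167, -1.0833],
 [-1.0833, 2.25]].

Step 3 — invert S. det(S) = 2.9167·2.25 - (-1.0833)² = 5.3889.
  S^{-1} = (1/det) · [[d, -b], [-b, a]] = [[0.4175, 0.201],
 [0.201, 0.5412]].

Step 4 — quadratic form (x̄ - mu_0)^T · S^{-1} · (x̄ - mu_0):
  S^{-1} · (x̄ - mu_0) = (1.9175, 1.701),
  (x̄ - mu_0)^T · [...] = (3.75)·(1.9175) + (1.75)·(1.701) = 10.1675.

Step 5 — scale by n: T² = 4 · 10.1675 = 40.6701.

T² ≈ 40.6701


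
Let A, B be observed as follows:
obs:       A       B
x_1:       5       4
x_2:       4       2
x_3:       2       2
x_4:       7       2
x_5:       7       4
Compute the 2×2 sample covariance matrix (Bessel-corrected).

Step 1 — column means:
  mean(A) = (5 + 4 + 2 + 7 + 7) / 5 = 25/5 = 5
  mean(B) = (4 + 2 + 2 + 2 + 4) / 5 = 14/5 = 2.8

Step 2 — sample covariance S[i,j] = (1/(n-1)) · Σ_k (x_{k,i} - mean_i) · (x_{k,j} - mean_j), with n-1 = 4.
  S[A,A] = ((0)·(0) + (-1)·(-1) + (-3)·(-3) + (2)·(2) + (2)·(2)) / 4 = 18/4 = 4.5
  S[A,B] = ((0)·(1.2) + (-1)·(-0.8) + (-3)·(-0.8) + (2)·(-0.8) + (2)·(1.2)) / 4 = 4/4 = 1
  S[B,B] = ((1.2)·(1.2) + (-0.8)·(-0.8) + (-0.8)·(-0.8) + (-0.8)·(-0.8) + (1.2)·(1.2)) / 4 = 4.8/4 = 1.2

S is symmetric (S[j,i] = S[i,j]). Assembling:

S = [[4.5, 1],
 [1, 1.2]]
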